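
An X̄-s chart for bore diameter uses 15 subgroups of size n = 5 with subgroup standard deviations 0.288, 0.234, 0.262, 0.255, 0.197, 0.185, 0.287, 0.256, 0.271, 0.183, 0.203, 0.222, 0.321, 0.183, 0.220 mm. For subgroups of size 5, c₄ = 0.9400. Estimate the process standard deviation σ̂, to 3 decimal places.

0.253

s̄ = (0.288 + 0.234 + 0.262 + 0.255 + 0.197 + 0.185 + 0.287 + 0.256 + 0.271 + 0.183 + 0.203 + 0.222 + 0.321 + 0.183 + 0.220) / 15 = 0.2378
σ̂ = s̄ / c₄ = 0.2378 / 0.9400 = 0.2530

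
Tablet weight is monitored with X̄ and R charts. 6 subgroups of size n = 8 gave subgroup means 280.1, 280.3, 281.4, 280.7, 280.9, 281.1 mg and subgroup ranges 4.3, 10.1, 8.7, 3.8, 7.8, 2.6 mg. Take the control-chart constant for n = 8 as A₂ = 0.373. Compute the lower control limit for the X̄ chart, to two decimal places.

X̄̄ = (280.1 + 280.3 + 281.4 + 280.7 + 280.9 + 281.1) / 6 = 1684.5000 / 6 = 280.7500
R̄ = (4.3 + 10.1 + 8.7 + 3.8 + 7.8 + 2.6) / 6 = 37.3000 / 6 = 6.2167
LCL = X̄̄ − A₂·R̄ = 280.7500 − 0.373 × 6.2167 = 278.4312

278.43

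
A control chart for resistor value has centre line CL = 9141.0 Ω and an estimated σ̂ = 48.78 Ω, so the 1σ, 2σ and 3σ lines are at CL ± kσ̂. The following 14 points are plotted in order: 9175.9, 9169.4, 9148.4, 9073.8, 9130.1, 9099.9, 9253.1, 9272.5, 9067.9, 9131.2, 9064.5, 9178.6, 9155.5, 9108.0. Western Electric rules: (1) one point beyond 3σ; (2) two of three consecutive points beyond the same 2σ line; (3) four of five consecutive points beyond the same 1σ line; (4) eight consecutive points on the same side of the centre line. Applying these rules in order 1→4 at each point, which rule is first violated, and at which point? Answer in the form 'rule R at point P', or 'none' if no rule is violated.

Zone of each point (C = within 1σ̂, B = 1σ̂–2σ̂, A = 2σ̂–3σ̂, * = beyond 3σ̂; sign = side of CL): 1:+C, 2:+C, 3:+C, 4:-B, 5:-C, 6:-C, 7:+A, 8:+A, 9:-B, 10:-C, 11:-B, 12:+C, 13:+C, 14:-C
Rule 2 (two of three consecutive points beyond the same 2σ limit) is satisfied at point 8.

rule 2 at point 8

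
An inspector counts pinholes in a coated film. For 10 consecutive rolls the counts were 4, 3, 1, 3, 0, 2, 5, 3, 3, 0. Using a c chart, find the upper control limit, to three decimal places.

c̄ = (4 + 3 + 1 + 3 + 0 + 2 + 5 + 3 + 3 + 0) / 10 = 24 / 10 = 2.4000
UCL = c̄ + 3√c̄ = 2.4000 + 3 × √2.4000 = 2.4000 + 3 × 1.5492 = 7.0476

7.048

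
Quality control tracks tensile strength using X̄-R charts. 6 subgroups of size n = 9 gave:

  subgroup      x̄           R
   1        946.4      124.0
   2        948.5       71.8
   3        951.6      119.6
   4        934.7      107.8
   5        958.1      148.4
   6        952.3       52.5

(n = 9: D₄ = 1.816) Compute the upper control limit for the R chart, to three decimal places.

R̄ = (124.0 + 71.8 + 119.6 + 107.8 + 148.4 + 52.5) / 6 = 624.1000 / 6 = 104.0167
UCL_R = D₄·R̄ = 1.816 × 104.0167 = 188.8943

188.894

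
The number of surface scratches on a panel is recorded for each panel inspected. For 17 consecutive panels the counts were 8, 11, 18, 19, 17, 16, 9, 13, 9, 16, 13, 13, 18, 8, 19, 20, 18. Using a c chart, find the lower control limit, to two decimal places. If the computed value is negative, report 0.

c̄ = (8 + 11 + 18 + 19 + 17 + 16 + 9 + 13 + 9 + 16 + 13 + 13 + 18 + 8 + 19 + 20 + 18) / 17 = 245 / 17 = 14.4118
LCL = c̄ − 3√c̄ = 14.4118 − 3 × 3.7963 = 3.0229

3.02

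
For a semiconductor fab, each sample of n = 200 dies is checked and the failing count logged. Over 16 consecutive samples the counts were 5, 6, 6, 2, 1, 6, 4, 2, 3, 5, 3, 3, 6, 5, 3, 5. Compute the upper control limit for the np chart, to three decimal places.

10.047

p̄ = Σdᵢ / (k·n) = 65 / (16 × 200) = 0.02031
UCL = np̄ + 3·√(np̄(1−p̄)) = 4.0625 + 3 × √(4.0625×0.97969) = 4.0625 + 3 × 1.9950 = 10.0475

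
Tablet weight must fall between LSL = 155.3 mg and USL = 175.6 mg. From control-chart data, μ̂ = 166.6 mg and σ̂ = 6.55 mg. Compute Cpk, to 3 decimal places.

0.458

Cpu = (USL − μ̂) / (3σ̂) = (175.6 − 166.6) / (3 × 6.55) = 0.4580; Cpl = (μ̂ − LSL) / (3σ̂) = (166.6 − 155.3) / (3 × 6.55) = 0.5751; Cpk = min(Cpu, Cpl) = 0.4580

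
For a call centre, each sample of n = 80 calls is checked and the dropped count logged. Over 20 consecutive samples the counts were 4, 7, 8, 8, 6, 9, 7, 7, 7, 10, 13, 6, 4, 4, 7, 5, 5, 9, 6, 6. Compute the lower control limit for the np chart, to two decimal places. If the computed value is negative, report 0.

p̄ = Σdᵢ / (k·n) = 138 / (20 × 80) = 0.08625
LCL = np̄ − 3·√(np̄(1−p̄)) = 6.9000 − 3 × 2.5110 = -0.6329 → 0 (negative, so LCL = 0)

0.00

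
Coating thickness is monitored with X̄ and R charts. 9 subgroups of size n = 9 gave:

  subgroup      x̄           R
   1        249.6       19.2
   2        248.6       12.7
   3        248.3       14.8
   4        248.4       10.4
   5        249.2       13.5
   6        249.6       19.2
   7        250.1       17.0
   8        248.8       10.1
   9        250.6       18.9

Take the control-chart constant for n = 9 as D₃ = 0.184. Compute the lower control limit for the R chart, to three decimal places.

2.776

R̄ = (19.2 + 12.7 + 14.8 + 10.4 + 13.5 + 19.2 + 17.0 + 10.1 + 18.9) / 9 = 135.8000 / 9 = 15.0889
LCL_R = D₃·R̄ = 0.184 × 15.0889 = 2.7764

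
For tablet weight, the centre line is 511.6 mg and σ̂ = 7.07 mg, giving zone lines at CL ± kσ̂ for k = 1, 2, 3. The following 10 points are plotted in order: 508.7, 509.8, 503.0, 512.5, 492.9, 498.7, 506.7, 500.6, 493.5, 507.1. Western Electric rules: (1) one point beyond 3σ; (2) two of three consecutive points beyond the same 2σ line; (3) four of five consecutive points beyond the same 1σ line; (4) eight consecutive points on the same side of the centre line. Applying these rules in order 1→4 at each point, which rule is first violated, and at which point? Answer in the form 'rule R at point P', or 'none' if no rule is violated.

rule 3 at point 9

Zone of each point (C = within 1σ̂, B = 1σ̂–2σ̂, A = 2σ̂–3σ̂, * = beyond 3σ̂; sign = side of CL): 1:-C, 2:-C, 3:-B, 4:+C, 5:-A, 6:-B, 7:-C, 8:-B, 9:-A, 10:-C
Rule 3 (four of five consecutive points beyond the same 1σ limit) is satisfied at point 9.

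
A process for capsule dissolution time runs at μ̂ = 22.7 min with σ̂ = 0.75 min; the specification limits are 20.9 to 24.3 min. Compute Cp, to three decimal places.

0.756

Cp = (USL − LSL) / (6σ̂) = (24.3 − 20.9) / (6 × 0.75) = 3.4000 / 4.5000 = 0.7556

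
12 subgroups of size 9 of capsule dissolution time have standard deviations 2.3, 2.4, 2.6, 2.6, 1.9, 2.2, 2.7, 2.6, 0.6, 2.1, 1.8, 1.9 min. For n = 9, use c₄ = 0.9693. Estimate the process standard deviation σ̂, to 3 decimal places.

2.209

s̄ = (2.3 + 2.4 + 2.6 + 2.6 + 1.9 + 2.2 + 2.7 + 2.6 + 0.6 + 2.1 + 1.8 + 1.9) / 12 = 2.1417
σ̂ = s̄ / c₄ = 2.1417 / 0.9693 = 2.2095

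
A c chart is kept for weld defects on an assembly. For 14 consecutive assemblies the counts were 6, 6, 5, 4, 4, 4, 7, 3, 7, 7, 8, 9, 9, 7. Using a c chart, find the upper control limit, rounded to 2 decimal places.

c̄ = (6 + 6 + 5 + 4 + 4 + 4 + 7 + 3 + 7 + 7 + 8 + 9 + 9 + 7) / 14 = 86 / 14 = 6.1429
UCL = c̄ + 3√c̄ = 6.1429 + 3 × √6.1429 = 6.1429 + 3 × 2.4785 = 13.5783

13.58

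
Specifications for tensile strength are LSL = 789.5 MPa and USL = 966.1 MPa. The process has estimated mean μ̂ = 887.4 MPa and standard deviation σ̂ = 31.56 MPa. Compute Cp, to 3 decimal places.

Cp = (USL − LSL) / (6σ̂) = (966.1 − 789.5) / (6 × 31.56) = 176.6000 / 189.3600 = 0.9326

0.933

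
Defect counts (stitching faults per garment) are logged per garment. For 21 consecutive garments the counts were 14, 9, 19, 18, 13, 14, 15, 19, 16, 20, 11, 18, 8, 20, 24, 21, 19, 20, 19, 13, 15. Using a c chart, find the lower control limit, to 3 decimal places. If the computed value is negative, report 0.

4.269

c̄ = (14 + 9 + 19 + 18 + 13 + 14 + 15 + 19 + 16 + 20 + 11 + 18 + 8 + 20 + 24 + 21 + 19 + 20 + 19 + 13 + 15) / 21 = 345 / 21 = 16.4286
LCL = c̄ − 3√c̄ = 16.4286 − 3 × 4.0532 = 4.2689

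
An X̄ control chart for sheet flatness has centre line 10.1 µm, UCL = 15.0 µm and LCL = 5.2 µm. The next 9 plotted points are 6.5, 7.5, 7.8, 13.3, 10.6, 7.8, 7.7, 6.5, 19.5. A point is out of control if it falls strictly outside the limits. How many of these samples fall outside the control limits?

1

Compare each point to [5.2, 15.0]: sample 9 = 19.5 > UCL.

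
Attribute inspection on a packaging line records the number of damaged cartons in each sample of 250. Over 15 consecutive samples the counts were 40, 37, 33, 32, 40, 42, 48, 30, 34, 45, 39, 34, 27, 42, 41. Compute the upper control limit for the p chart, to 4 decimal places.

p̄ = Σdᵢ / (k·n) = 564 / (15 × 250) = 0.15040
UCL = p̄ + 3·√(p̄(1−p̄)/n) = 0.15040 + 3 × √(0.15040×0.84960/250) = 0.15040 + 3 × 0.02261 = 0.21822

0.2182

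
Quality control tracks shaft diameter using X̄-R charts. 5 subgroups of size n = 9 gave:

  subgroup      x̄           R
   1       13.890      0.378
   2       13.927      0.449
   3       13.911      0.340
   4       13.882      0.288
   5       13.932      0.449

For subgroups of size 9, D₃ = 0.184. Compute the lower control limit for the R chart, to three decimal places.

R̄ = (0.378 + 0.449 + 0.340 + 0.288 + 0.449) / 5 = 1.9040 / 5 = 0.3808
LCL_R = D₃·R̄ = 0.184 × 0.3808 = 0.0701

0.070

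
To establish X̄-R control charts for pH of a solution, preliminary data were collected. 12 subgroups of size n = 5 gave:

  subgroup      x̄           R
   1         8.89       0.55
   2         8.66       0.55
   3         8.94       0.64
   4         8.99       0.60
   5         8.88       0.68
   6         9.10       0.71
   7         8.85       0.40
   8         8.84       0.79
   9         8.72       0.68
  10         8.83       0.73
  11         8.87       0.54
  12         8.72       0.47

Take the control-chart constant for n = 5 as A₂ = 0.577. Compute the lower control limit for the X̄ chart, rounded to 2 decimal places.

X̄̄ = (8.89 + 8.66 + 8.94 + 8.99 + 8.88 + 9.10 + 8.85 + 8.84 + 8.72 + 8.83 + 8.87 + 8.72) / 12 = 106.2900 / 12 = 8.8575
R̄ = (0.55 + 0.55 + 0.64 + 0.60 + 0.68 + 0.71 + 0.40 + 0.79 + 0.68 + 0.73 + 0.54 + 0.47) / 12 = 7.3400 / 12 = 0.6117
LCL = X̄̄ − A₂·R̄ = 8.8575 − 0.577 × 0.6117 = 8.5046

8.50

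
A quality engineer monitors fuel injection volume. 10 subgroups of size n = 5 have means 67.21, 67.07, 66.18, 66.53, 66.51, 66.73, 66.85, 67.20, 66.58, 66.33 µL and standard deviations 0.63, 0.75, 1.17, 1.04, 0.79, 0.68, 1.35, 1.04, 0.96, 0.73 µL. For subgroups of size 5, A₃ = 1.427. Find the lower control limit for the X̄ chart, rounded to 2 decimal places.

65.41

X̄̄ = (67.21 + 67.07 + 66.18 + 66.53 + 66.51 + 66.73 + 66.85 + 67.20 + 66.58 + 66.33) / 10 = 66.7190
s̄ = (0.63 + 0.75 + 1.17 + 1.04 + 0.79 + 0.68 + 1.35 + 1.04 + 0.96 + 0.73) / 10 = 0.9140
LCL = X̄̄ − A₃·s̄ = 66.7190 − 1.427 × 0.9140 = 65.4147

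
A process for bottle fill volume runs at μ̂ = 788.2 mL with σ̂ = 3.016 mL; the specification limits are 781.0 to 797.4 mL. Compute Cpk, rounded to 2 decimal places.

Cpu = (USL − μ̂) / (3σ̂) = (797.4 − 788.2) / (3 × 3.016) = 1.0168; Cpl = (μ̂ − LSL) / (3σ̂) = (788.2 − 781.0) / (3 × 3.016) = 0.7958; Cpk = min(Cpu, Cpl) = 0.7958

0.80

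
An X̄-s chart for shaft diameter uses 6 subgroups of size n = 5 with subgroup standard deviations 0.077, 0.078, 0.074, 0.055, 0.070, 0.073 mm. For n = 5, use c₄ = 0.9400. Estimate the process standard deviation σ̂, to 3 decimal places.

0.076

s̄ = (0.077 + 0.078 + 0.074 + 0.055 + 0.070 + 0.073) / 6 = 0.0712
σ̂ = s̄ / c₄ = 0.0712 / 0.9400 = 0.0757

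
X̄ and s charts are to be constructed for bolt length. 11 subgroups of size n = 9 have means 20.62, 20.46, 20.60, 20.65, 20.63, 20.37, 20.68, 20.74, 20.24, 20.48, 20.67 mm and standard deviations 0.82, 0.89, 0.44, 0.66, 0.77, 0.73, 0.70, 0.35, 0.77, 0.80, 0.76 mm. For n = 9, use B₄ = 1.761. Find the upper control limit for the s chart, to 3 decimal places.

s̄ = (0.82 + 0.89 + 0.44 + 0.66 + 0.77 + 0.73 + 0.70 + 0.35 + 0.77 + 0.80 + 0.76) / 11 = 0.6991
UCL_s = B₄·s̄ = 1.761 × 0.6991 = 1.2311

1.231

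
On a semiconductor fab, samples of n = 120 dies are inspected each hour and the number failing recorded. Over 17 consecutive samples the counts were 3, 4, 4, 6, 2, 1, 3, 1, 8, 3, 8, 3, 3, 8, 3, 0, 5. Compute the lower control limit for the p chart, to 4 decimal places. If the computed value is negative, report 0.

p̄ = Σdᵢ / (k·n) = 65 / (17 × 120) = 0.03186
LCL = p̄ − 3·√(p̄(1−p̄)/n) = 0.03186 − 3 × 0.01603 = -0.01624 → 0 (negative, so LCL = 0)

0.0000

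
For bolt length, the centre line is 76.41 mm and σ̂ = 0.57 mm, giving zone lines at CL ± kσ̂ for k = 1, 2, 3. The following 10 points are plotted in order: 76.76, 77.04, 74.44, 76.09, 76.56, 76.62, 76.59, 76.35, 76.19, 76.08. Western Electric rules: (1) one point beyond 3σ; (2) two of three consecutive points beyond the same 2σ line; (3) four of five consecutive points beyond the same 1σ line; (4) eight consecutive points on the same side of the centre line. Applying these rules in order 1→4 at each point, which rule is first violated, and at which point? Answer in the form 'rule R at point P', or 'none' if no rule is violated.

rule 1 at point 3

Zone of each point (C = within 1σ̂, B = 1σ̂–2σ̂, A = 2σ̂–3σ̂, * = beyond 3σ̂; sign = side of CL): 1:+C, 2:+B, 3:-*, 4:-C, 5:+C, 6:+C, 7:+C, 8:-C, 9:-C, 10:-C
Rule 1 (one point beyond the 3σ limits) is satisfied at point 3.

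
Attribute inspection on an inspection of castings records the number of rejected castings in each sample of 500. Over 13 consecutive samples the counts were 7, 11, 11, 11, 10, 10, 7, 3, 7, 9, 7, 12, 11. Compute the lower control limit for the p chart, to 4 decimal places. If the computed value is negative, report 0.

0.0001

p̄ = Σdᵢ / (k·n) = 116 / (13 × 500) = 0.01785
LCL = p̄ − 3·√(p̄(1−p̄)/n) = 0.01785 − 3 × 0.00592 = 0.00008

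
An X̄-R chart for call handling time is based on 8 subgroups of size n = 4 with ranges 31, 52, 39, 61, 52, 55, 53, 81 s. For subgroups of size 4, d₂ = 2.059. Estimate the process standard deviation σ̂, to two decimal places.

R̄ = (31 + 52 + 39 + 61 + 52 + 55 + 53 + 81) / 8 = 53.0000
σ̂ = R̄ / d₂ = 53.0000 / 2.059 = 25.7407

25.74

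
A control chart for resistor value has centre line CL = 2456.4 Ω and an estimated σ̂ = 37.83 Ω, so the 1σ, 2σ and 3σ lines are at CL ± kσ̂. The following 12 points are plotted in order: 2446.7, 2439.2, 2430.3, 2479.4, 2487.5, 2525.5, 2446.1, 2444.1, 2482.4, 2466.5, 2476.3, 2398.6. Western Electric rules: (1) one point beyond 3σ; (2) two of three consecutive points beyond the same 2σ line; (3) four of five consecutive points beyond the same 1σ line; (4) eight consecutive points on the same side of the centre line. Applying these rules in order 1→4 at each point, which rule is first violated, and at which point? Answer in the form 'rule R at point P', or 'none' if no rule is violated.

none

Zone of each point (C = within 1σ̂, B = 1σ̂–2σ̂, A = 2σ̂–3σ̂, * = beyond 3σ̂; sign = side of CL): 1:-C, 2:-C, 3:-C, 4:+C, 5:+C, 6:+B, 7:-C, 8:-C, 9:+C, 10:+C, 11:+C, 12:-B
No rule fires across all 12 points.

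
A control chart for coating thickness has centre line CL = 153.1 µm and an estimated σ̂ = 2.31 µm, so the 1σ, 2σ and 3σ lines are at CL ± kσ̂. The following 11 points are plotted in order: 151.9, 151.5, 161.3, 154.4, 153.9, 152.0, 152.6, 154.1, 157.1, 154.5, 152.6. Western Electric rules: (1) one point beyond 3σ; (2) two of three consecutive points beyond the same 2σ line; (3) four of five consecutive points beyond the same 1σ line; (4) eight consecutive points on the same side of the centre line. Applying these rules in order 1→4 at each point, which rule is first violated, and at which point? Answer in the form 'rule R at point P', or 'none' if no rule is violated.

Zone of each point (C = within 1σ̂, B = 1σ̂–2σ̂, A = 2σ̂–3σ̂, * = beyond 3σ̂; sign = side of CL): 1:-C, 2:-C, 3:+*, 4:+C, 5:+C, 6:-C, 7:-C, 8:+C, 9:+B, 10:+C, 11:-C
Rule 1 (one point beyond the 3σ limits) is satisfied at point 3.

rule 1 at point 3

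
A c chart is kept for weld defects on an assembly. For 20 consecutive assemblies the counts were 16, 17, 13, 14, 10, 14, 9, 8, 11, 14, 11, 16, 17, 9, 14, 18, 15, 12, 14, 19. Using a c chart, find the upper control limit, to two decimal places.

c̄ = (16 + 17 + 13 + 14 + 10 + 14 + 9 + 8 + 11 + 14 + 11 + 16 + 17 + 9 + 14 + 18 + 15 + 12 + 14 + 19) / 20 = 271 / 20 = 13.5500
UCL = c̄ + 3√c̄ = 13.5500 + 3 × √13.5500 = 13.5500 + 3 × 3.6810 = 24.5931

24.59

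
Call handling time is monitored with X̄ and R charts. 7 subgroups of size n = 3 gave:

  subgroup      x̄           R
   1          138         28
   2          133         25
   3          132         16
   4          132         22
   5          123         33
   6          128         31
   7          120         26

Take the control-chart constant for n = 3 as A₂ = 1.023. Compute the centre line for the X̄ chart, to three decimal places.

X̄̄ = (138 + 133 + 132 + 132 + 123 + 128 + 120) / 7 = 906.0000 / 7 = 129.4286
CL = X̄̄ = 129.4286

129.429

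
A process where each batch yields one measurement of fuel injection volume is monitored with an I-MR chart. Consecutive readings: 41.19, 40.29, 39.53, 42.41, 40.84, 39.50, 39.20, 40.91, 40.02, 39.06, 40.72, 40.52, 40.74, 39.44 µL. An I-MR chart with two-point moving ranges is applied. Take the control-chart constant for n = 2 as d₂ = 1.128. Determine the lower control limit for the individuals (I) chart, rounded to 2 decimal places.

X̄ = (41.19 + 40.29 + 39.53 + 42.41 + 40.84 + 39.50 + 39.20 + 40.91 + 40.02 + 39.06 + 40.72 + 40.52 + 40.74 + 39.44) / 14 = 40.3121
Moving ranges: 0.90, 0.76, 2.88, 1.57, 1.34, 0.30, 1.71, 0.89, 0.96, 1.66, 0.20, 0.22, 1.30; M̄R̄ = 14.6900 / 13 = 1.1300
LCL = X̄ − 3·M̄R̄/d₂ = 40.3121 − 3 × 1.1300 / 1.128 = 37.3068

37.31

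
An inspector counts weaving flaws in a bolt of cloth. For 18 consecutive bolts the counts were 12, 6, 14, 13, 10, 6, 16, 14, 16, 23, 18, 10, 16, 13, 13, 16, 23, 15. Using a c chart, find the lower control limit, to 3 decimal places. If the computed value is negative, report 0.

c̄ = (12 + 6 + 14 + 13 + 10 + 6 + 16 + 14 + 16 + 23 + 18 + 10 + 16 + 13 + 13 + 16 + 23 + 15) / 18 = 254 / 18 = 14.1111
LCL = c̄ − 3√c̄ = 14.1111 − 3 × 3.7565 = 2.8417

2.842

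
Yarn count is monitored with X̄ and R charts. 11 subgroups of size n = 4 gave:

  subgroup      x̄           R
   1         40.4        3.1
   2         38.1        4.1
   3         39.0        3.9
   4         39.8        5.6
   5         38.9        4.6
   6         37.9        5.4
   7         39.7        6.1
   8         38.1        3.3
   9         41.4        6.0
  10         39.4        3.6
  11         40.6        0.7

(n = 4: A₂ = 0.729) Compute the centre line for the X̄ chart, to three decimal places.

X̄̄ = (40.4 + 38.1 + 39.0 + 39.8 + 38.9 + 37.9 + 39.7 + 38.1 + 41.4 + 39.4 + 40.6) / 11 = 433.3000 / 11 = 39.3909
CL = X̄̄ = 39.3909

39.391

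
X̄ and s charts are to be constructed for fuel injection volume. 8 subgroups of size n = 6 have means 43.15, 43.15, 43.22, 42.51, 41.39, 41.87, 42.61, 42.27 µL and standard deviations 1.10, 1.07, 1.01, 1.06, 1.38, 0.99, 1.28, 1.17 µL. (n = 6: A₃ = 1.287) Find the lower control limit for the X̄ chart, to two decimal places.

41.06

X̄̄ = (43.15 + 43.15 + 43.22 + 42.51 + 41.39 + 41.87 + 42.61 + 42.27) / 8 = 42.5213
s̄ = (1.10 + 1.07 + 1.01 + 1.06 + 1.38 + 0.99 + 1.28 + 1.17) / 8 = 1.1325
LCL = X̄̄ − A₃·s̄ = 42.5213 − 1.287 × 1.1325 = 41.0637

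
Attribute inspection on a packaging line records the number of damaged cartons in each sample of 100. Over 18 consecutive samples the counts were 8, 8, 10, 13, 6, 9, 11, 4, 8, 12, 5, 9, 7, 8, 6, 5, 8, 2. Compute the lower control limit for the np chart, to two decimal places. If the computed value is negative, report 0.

0.00

p̄ = Σdᵢ / (k·n) = 139 / (18 × 100) = 0.07722
LCL = np̄ − 3·√(np̄(1−p̄)) = 7.7222 − 3 × 2.6694 = -0.2861 → 0 (negative, so LCL = 0)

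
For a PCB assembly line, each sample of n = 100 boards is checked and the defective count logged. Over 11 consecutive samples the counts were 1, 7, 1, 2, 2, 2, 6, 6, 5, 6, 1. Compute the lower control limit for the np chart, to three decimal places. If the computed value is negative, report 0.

p̄ = Σdᵢ / (k·n) = 39 / (11 × 100) = 0.03545
LCL = np̄ − 3·√(np̄(1−p̄)) = 3.5455 − 3 × 1.8493 = -2.0023 → 0 (negative, so LCL = 0)

0.000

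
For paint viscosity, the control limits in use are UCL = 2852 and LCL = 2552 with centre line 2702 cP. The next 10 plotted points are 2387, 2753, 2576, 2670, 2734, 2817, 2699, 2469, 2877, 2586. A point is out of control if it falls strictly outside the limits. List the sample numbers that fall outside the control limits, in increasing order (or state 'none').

1, 8, 9

Compare each point to [2552, 2852]: sample 1 = 2387 < LCL; sample 8 = 2469 < LCL; sample 9 = 2877 > UCL.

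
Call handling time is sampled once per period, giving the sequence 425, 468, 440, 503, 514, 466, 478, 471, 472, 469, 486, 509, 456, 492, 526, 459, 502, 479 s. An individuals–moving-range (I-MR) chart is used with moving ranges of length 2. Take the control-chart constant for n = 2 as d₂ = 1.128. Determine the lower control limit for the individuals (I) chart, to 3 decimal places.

398.511

X̄ = (425 + 468 + 440 + 503 + 514 + 466 + 478 + 471 + 472 + 469 + 486 + 509 + 456 + 492 + 526 + 459 + 502 + 479) / 18 = 478.6111
Moving ranges: 43, 28, 63, 11, 48, 12, 7, 1, 3, 17, 23, 53, 36, 34, 67, 43, 23; M̄R̄ = 512.0000 / 17 = 30.1176
LCL = X̄ − 3·M̄R̄/d₂ = 478.6111 − 3 × 30.1176 / 1.128 = 398.5110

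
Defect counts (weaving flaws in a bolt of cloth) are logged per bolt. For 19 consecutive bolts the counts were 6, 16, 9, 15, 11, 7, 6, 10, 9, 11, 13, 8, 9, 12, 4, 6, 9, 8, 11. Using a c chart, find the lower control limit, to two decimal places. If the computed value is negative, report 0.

c̄ = (6 + 16 + 9 + 15 + 11 + 7 + 6 + 10 + 9 + 11 + 13 + 8 + 9 + 12 + 4 + 6 + 9 + 8 + 11) / 19 = 180 / 19 = 9.4737
LCL = c̄ − 3√c̄ = 9.4737 − 3 × 3.0779 = 0.2399

0.24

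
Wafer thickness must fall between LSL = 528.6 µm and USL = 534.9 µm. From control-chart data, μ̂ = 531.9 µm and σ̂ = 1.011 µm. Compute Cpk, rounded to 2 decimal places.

Cpu = (USL − μ̂) / (3σ̂) = (534.9 − 531.9) / (3 × 1.011) = 0.9891; Cpl = (μ̂ − LSL) / (3σ̂) = (531.9 − 528.6) / (3 × 1.011) = 1.0880; Cpk = min(Cpu, Cpl) = 0.9891

0.99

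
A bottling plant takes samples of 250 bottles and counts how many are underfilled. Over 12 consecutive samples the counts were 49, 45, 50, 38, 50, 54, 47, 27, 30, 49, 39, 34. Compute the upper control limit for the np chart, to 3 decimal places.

60.512

p̄ = Σdᵢ / (k·n) = 512 / (12 × 250) = 0.17067
UCL = np̄ + 3·√(np̄(1−p̄)) = 42.6667 + 3 × √(42.6667×0.82933) = 42.6667 + 3 × 5.9485 = 60.5122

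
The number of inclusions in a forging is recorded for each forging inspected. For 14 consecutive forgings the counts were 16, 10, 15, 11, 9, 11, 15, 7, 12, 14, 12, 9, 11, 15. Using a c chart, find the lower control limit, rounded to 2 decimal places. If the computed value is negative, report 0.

1.57

c̄ = (16 + 10 + 15 + 11 + 9 + 11 + 15 + 7 + 12 + 14 + 12 + 9 + 11 + 15) / 14 = 167 / 14 = 11.9286
LCL = c̄ − 3√c̄ = 11.9286 − 3 × 3.4538 = 1.5672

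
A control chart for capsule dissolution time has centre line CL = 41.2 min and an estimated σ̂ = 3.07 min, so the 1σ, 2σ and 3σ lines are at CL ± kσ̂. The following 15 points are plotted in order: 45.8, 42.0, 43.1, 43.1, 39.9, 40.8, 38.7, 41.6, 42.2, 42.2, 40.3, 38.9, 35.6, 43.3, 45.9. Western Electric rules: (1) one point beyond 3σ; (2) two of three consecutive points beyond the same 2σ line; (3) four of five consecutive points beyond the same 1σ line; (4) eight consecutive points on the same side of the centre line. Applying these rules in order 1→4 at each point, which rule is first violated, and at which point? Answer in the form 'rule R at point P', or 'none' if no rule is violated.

Zone of each point (C = within 1σ̂, B = 1σ̂–2σ̂, A = 2σ̂–3σ̂, * = beyond 3σ̂; sign = side of CL): 1:+B, 2:+C, 3:+C, 4:+C, 5:-C, 6:-C, 7:-C, 8:+C, 9:+C, 10:+C, 11:-C, 12:-C, 13:-B, 14:+C, 15:+B
No rule fires across all 15 points.

none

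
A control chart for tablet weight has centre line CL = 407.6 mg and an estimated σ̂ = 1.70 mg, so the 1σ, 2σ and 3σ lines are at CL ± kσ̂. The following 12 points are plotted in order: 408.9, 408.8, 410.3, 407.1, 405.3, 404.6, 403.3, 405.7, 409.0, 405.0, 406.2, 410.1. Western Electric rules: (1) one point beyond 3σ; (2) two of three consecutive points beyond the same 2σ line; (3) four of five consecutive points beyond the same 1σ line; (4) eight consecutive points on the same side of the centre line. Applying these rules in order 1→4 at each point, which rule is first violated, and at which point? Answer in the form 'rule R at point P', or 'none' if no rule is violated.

rule 3 at point 8

Zone of each point (C = within 1σ̂, B = 1σ̂–2σ̂, A = 2σ̂–3σ̂, * = beyond 3σ̂; sign = side of CL): 1:+C, 2:+C, 3:+B, 4:-C, 5:-B, 6:-B, 7:-A, 8:-B, 9:+C, 10:-B, 11:-C, 12:+B
Rule 3 (four of five consecutive points beyond the same 1σ limit) is satisfied at point 8.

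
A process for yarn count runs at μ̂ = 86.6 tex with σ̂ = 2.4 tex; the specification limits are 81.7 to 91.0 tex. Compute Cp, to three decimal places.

0.646

Cp = (USL − LSL) / (6σ̂) = (91.0 − 81.7) / (6 × 2.4) = 9.3000 / 14.4000 = 0.6458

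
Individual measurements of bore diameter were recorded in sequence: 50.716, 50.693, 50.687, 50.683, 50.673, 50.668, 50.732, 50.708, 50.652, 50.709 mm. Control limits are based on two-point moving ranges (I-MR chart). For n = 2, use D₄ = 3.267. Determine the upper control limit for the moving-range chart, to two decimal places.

0.09

Moving ranges: 0.023, 0.006, 0.004, 0.010, 0.005, 0.064, 0.024, 0.056, 0.057; M̄R̄ = 0.2490 / 9 = 0.0277
UCL_MR = D₄·M̄R̄ = 3.267 × 0.0277 = 0.0904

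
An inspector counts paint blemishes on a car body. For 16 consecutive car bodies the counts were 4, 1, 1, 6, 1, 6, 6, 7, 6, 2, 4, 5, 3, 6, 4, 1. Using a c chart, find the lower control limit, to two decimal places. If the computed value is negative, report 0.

c̄ = (4 + 1 + 1 + 6 + 1 + 6 + 6 + 7 + 6 + 2 + 4 + 5 + 3 + 6 + 4 + 1) / 16 = 63 / 16 = 3.9375
LCL = c̄ − 3√c̄ = 3.9375 − 3 × 1.9843 = -2.0154 → 0 (cannot be negative)

0.00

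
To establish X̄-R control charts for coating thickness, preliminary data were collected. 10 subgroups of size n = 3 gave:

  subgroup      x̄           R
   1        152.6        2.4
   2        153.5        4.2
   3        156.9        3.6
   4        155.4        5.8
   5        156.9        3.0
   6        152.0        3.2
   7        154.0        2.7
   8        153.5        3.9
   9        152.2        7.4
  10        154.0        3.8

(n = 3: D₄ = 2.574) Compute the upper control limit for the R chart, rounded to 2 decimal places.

R̄ = (2.4 + 4.2 + 3.6 + 5.8 + 3.0 + 3.2 + 2.7 + 3.9 + 7.4 + 3.8) / 10 = 40.0000 / 10 = 4.0000
UCL_R = D₄·R̄ = 2.574 × 4.0000 = 10.2960

10.30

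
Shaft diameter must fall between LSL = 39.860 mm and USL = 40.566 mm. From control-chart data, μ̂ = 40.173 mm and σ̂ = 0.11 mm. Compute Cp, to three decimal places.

1.070

Cp = (USL − LSL) / (6σ̂) = (40.566 − 39.860) / (6 × 0.11) = 0.7060 / 0.6600 = 1.0697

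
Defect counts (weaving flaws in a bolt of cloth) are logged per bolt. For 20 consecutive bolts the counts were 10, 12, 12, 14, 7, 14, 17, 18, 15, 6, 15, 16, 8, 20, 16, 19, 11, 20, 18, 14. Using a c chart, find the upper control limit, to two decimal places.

25.36

c̄ = (10 + 12 + 12 + 14 + 7 + 14 + 17 + 18 + 15 + 6 + 15 + 16 + 8 + 20 + 16 + 19 + 11 + 20 + 18 + 14) / 20 = 282 / 20 = 14.1000
UCL = c̄ + 3√c̄ = 14.1000 + 3 × √14.1000 = 14.1000 + 3 × 3.7550 = 25.3650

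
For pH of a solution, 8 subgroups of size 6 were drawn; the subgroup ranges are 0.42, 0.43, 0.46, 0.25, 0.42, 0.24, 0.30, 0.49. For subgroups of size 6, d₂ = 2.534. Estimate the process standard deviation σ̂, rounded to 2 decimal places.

0.15

R̄ = (0.42 + 0.43 + 0.46 + 0.25 + 0.42 + 0.24 + 0.30 + 0.49) / 8 = 0.3762
σ̂ = R̄ / d₂ = 0.3762 / 2.534 = 0.1485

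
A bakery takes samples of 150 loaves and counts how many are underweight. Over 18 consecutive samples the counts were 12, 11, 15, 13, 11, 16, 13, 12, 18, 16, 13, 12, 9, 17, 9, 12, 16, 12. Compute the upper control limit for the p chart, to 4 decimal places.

0.1571

p̄ = Σdᵢ / (k·n) = 237 / (18 × 150) = 0.08778
UCL = p̄ + 3·√(p̄(1−p̄)/n) = 0.08778 + 3 × √(0.08778×0.91222/150) = 0.08778 + 3 × 0.02310 = 0.15709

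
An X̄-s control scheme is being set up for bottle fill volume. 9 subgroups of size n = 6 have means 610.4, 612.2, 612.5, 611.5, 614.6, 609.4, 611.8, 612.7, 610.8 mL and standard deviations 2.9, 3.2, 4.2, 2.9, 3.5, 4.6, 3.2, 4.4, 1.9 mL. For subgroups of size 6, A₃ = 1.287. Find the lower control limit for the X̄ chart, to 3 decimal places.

607.362

X̄̄ = (610.4 + 612.2 + 612.5 + 611.5 + 614.6 + 609.4 + 611.8 + 612.7 + 610.8) / 9 = 611.7667
s̄ = (2.9 + 3.2 + 4.2 + 2.9 + 3.5 + 4.6 + 3.2 + 4.4 + 1.9) / 9 = 3.4222
LCL = X̄̄ − A₃·s̄ = 611.7667 − 1.287 × 3.4222 = 607.3623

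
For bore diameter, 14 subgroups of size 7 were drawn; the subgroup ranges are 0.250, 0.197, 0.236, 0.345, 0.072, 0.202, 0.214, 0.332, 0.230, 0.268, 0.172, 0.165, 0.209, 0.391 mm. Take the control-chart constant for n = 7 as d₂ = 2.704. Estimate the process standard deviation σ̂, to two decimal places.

R̄ = (0.250 + 0.197 + 0.236 + 0.345 + 0.072 + 0.202 + 0.214 + 0.332 + 0.230 + 0.268 + 0.172 + 0.165 + 0.209 + 0.391) / 14 = 0.2345
σ̂ = R̄ / d₂ = 0.2345 / 2.704 = 0.0867

0.09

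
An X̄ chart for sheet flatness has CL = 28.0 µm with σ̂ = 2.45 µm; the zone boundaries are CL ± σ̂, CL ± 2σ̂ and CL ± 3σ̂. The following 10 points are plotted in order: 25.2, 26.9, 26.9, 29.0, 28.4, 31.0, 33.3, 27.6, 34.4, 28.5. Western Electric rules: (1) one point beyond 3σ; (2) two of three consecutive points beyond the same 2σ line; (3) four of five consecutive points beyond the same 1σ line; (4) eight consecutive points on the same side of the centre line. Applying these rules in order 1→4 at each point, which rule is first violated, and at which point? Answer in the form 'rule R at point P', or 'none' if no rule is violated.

rule 2 at point 9

Zone of each point (C = within 1σ̂, B = 1σ̂–2σ̂, A = 2σ̂–3σ̂, * = beyond 3σ̂; sign = side of CL): 1:-B, 2:-C, 3:-C, 4:+C, 5:+C, 6:+B, 7:+A, 8:-C, 9:+A, 10:+C
Rule 2 (two of three consecutive points beyond the same 2σ limit) is satisfied at point 9.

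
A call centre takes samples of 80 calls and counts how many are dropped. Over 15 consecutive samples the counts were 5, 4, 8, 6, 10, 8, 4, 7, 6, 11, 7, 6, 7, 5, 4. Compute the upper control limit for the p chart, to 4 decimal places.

p̄ = Σdᵢ / (k·n) = 98 / (15 × 80) = 0.08167
UCL = p̄ + 3·√(p̄(1−p̄)/n) = 0.08167 + 3 × √(0.08167×0.91833/80) = 0.08167 + 3 × 0.03062 = 0.17352

0.1735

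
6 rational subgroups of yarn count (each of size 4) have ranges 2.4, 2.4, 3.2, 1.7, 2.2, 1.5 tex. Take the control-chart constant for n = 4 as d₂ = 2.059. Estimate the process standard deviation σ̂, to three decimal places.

R̄ = (2.4 + 2.4 + 3.2 + 1.7 + 2.2 + 1.5) / 6 = 2.2333
σ̂ = R̄ / d₂ = 2.2333 / 2.059 = 1.0847

1.085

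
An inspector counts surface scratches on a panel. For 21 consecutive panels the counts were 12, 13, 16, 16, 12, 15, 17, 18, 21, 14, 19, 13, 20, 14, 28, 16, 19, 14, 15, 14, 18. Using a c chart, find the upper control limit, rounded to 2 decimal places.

c̄ = (12 + 13 + 16 + 16 + 12 + 15 + 17 + 18 + 21 + 14 + 19 + 13 + 20 + 14 + 28 + 16 + 19 + 14 + 15 + 14 + 18) / 21 = 344 / 21 = 16.3810
UCL = c̄ + 3√c̄ = 16.3810 + 3 × √16.3810 = 16.3810 + 3 × 4.0473 = 28.5230

28.52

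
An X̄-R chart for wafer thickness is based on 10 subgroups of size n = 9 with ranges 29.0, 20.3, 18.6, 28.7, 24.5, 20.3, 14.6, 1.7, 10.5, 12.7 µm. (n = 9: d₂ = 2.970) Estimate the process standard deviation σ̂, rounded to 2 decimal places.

6.09

R̄ = (29.0 + 20.3 + 18.6 + 28.7 + 24.5 + 20.3 + 14.6 + 1.7 + 10.5 + 12.7) / 10 = 18.0900
σ̂ = R̄ / d₂ = 18.0900 / 2.970 = 6.0909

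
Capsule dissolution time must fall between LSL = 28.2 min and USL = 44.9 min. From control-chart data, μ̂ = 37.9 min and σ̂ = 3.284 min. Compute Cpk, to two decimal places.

0.71

Cpu = (USL − μ̂) / (3σ̂) = (44.9 − 37.9) / (3 × 3.284) = 0.7105; Cpl = (μ̂ − LSL) / (3σ̂) = (37.9 − 28.2) / (3 × 3.284) = 0.9846; Cpk = min(Cpu, Cpl) = 0.7105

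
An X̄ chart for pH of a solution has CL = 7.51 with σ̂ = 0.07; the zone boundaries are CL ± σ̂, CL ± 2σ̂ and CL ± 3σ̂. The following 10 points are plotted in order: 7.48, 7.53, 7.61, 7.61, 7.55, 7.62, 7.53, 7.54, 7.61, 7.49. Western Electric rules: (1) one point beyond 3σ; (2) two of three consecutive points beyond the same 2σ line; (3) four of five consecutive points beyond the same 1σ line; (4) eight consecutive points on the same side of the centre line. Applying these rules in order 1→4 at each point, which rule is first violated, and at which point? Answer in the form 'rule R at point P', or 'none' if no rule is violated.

rule 4 at point 9

Zone of each point (C = within 1σ̂, B = 1σ̂–2σ̂, A = 2σ̂–3σ̂, * = beyond 3σ̂; sign = side of CL): 1:-C, 2:+C, 3:+B, 4:+B, 5:+C, 6:+B, 7:+C, 8:+C, 9:+B, 10:-C
Rule 4 (eight consecutive points on the same side of the centre line) is satisfied at point 9.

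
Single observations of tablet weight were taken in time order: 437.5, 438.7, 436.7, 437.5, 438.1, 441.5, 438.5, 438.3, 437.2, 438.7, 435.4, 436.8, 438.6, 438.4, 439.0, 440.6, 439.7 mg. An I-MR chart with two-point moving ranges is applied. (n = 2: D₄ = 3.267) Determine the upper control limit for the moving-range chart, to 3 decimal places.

4.819

Moving ranges: 1.2, 2.0, 0.8, 0.6, 3.4, 3.0, 0.2, 1.1, 1.5, 3.3, 1.4, 1.8, 0.2, 0.6, 1.6, 0.9; M̄R̄ = 23.6000 / 16 = 1.4750
UCL_MR = D₄·M̄R̄ = 3.267 × 1.4750 = 4.8188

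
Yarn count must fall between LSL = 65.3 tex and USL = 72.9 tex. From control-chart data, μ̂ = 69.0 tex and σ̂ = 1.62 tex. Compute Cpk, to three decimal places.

0.761

Cpu = (USL − μ̂) / (3σ̂) = (72.9 − 69.0) / (3 × 1.62) = 0.8025; Cpl = (μ̂ − LSL) / (3σ̂) = (69.0 − 65.3) / (3 × 1.62) = 0.7613; Cpk = min(Cpu, Cpl) = 0.7613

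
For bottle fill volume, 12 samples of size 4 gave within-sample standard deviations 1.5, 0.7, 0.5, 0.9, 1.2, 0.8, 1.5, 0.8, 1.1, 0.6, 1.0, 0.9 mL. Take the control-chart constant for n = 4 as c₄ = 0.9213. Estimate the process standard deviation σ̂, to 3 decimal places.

1.040

s̄ = (1.5 + 0.7 + 0.5 + 0.9 + 1.2 + 0.8 + 1.5 + 0.8 + 1.1 + 0.6 + 1.0 + 0.9) / 12 = 0.9583
σ̂ = s̄ / c₄ = 0.9583 / 0.9213 = 1.0402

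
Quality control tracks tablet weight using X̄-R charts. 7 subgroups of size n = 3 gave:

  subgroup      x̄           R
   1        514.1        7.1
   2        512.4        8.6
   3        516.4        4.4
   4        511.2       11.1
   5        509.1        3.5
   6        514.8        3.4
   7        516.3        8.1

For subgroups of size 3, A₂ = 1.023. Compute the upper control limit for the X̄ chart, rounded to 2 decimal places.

520.22

X̄̄ = (514.1 + 512.4 + 516.4 + 511.2 + 509.1 + 514.8 + 516.3) / 7 = 3594.3000 / 7 = 513.4714
R̄ = (7.1 + 8.6 + 4.4 + 11.1 + 3.5 + 3.4 + 8.1) / 7 = 46.2000 / 7 = 6.6000
UCL = X̄̄ + A₂·R̄ = 513.4714 + 1.023 × 6.6000 = 520.2232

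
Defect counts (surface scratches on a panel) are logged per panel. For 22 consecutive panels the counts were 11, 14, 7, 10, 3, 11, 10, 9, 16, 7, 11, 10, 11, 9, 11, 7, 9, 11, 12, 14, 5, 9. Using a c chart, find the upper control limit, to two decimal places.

19.29

c̄ = (11 + 14 + 7 + 10 + 3 + 11 + 10 + 9 + 16 + 7 + 11 + 10 + 11 + 9 + 11 + 7 + 9 + 11 + 12 + 14 + 5 + 9) / 22 = 217 / 22 = 9.8636
UCL = c̄ + 3√c̄ = 9.8636 + 3 × √9.8636 = 9.8636 + 3 × 3.1406 = 19.2856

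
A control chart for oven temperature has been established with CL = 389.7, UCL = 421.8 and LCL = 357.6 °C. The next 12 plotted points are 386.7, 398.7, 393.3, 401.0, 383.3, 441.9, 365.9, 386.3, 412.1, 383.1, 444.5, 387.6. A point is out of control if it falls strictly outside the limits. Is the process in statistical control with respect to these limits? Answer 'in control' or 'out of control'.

out of control

Compare each point to [357.6, 421.8]: sample 6 = 441.9 > UCL; sample 11 = 444.5 > UCL.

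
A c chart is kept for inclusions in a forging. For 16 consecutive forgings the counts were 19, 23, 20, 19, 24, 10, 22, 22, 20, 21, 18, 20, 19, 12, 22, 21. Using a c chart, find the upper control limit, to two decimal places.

32.75

c̄ = (19 + 23 + 20 + 19 + 24 + 10 + 22 + 22 + 20 + 21 + 18 + 20 + 19 + 12 + 22 + 21) / 16 = 312 / 16 = 19.5000
UCL = c̄ + 3√c̄ = 19.5000 + 3 × √19.5000 = 19.5000 + 3 × 4.4159 = 32.7476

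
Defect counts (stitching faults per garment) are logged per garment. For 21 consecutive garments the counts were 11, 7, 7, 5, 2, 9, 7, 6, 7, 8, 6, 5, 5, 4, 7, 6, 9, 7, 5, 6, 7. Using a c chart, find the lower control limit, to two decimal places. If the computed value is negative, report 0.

0.00

c̄ = (11 + 7 + 7 + 5 + 2 + 9 + 7 + 6 + 7 + 8 + 6 + 5 + 5 + 4 + 7 + 6 + 9 + 7 + 5 + 6 + 7) / 21 = 136 / 21 = 6.4762
LCL = c̄ − 3√c̄ = 6.4762 − 3 × 2.5448 = -1.1583 → 0 (cannot be negative)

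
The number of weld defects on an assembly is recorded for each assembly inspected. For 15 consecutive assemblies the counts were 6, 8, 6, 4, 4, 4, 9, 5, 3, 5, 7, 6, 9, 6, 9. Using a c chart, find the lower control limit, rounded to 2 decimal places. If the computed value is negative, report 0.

0.00

c̄ = (6 + 8 + 6 + 4 + 4 + 4 + 9 + 5 + 3 + 5 + 7 + 6 + 9 + 6 + 9) / 15 = 91 / 15 = 6.0667
LCL = c̄ − 3√c̄ = 6.0667 − 3 × 2.4631 = -1.3225 → 0 (cannot be negative)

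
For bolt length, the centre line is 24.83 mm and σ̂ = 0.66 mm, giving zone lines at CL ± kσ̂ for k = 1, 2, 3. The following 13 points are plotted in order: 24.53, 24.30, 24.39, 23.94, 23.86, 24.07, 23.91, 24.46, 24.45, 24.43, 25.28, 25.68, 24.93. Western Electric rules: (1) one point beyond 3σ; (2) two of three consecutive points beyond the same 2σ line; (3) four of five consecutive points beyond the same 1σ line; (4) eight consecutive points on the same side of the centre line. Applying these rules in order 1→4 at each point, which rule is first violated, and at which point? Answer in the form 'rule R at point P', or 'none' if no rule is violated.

Zone of each point (C = within 1σ̂, B = 1σ̂–2σ̂, A = 2σ̂–3σ̂, * = beyond 3σ̂; sign = side of CL): 1:-C, 2:-C, 3:-C, 4:-B, 5:-B, 6:-B, 7:-B, 8:-C, 9:-C, 10:-C, 11:+C, 12:+B, 13:+C
Rule 3 (four of five consecutive points beyond the same 1σ limit) is satisfied at point 7.

rule 3 at point 7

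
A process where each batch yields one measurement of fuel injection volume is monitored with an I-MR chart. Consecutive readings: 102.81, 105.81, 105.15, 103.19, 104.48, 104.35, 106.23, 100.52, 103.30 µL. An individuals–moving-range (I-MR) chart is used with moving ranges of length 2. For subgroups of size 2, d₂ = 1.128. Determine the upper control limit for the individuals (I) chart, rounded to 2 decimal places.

109.77

X̄ = (102.81 + 105.81 + 105.15 + 103.19 + 104.48 + 104.35 + 106.23 + 100.52 + 103.30) / 9 = 103.9822
Moving ranges: 3.00, 0.66, 1.96, 1.29, 0.13, 1.88, 5.71, 2.78; M̄R̄ = 17.4100 / 8 = 2.1763
UCL = X̄ + 3·M̄R̄/d₂ = 103.9822 + 3 × 2.1763 / 1.128 = 109.7701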